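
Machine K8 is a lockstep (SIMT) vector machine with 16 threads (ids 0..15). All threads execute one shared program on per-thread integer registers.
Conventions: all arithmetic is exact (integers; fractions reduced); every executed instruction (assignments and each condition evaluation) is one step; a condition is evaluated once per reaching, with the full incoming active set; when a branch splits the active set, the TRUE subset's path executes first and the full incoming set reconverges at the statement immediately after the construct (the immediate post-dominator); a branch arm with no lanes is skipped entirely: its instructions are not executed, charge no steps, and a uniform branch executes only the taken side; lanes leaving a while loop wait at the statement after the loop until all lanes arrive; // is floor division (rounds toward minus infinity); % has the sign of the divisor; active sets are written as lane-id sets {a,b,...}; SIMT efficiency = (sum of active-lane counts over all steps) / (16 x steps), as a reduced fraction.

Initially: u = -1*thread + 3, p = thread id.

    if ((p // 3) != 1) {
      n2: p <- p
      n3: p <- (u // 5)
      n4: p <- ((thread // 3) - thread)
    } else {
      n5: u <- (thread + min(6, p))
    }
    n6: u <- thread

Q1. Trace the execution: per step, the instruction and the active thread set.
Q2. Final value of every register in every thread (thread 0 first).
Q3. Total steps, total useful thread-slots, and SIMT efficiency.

step 0: eval ((p // 3) != 1)         {0,1,2,3,4,5,6,7,8,9,10,11,12,13,14,15}
step 1: p <- p                       {0,1,2,6,7,8,9,10,11,12,13,14,15}
step 2: p <- (u // 5)                {0,1,2,6,7,8,9,10,11,12,13,14,15}
step 3: p <- ((thread // 3) - thread) {0,1,2,6,7,8,9,10,11,12,13,14,15}
step 4: u <- (thread + min(6, p))    {3,4,5}
step 5: u <- thread                  {0,1,2,3,4,5,6,7,8,9,10,11,12,13,14,15}

Answer: 6 steps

u: 0,1,2,3,4,5,6,7,8,9,10,11,12,13,14,15
p: 0,-1,-2,3,4,5,-4,-5,-6,-6,-7,-8,-8,-9,-10,-10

steps = 6; useful = 74; efficiency = 74/96 = 37/48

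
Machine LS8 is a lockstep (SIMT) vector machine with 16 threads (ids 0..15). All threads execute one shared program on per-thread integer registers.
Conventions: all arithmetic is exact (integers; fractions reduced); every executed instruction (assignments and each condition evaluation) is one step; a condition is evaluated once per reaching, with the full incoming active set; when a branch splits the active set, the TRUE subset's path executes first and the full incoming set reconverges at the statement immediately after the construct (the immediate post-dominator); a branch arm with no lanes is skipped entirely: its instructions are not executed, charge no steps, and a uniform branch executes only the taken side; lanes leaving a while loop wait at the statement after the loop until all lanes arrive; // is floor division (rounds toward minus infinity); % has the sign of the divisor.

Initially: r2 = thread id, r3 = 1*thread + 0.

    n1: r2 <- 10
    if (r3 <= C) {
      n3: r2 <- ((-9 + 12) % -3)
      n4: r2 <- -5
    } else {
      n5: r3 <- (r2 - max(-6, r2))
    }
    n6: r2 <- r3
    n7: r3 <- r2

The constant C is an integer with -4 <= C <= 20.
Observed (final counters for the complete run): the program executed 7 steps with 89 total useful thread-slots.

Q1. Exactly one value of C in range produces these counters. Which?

Answer: C = 8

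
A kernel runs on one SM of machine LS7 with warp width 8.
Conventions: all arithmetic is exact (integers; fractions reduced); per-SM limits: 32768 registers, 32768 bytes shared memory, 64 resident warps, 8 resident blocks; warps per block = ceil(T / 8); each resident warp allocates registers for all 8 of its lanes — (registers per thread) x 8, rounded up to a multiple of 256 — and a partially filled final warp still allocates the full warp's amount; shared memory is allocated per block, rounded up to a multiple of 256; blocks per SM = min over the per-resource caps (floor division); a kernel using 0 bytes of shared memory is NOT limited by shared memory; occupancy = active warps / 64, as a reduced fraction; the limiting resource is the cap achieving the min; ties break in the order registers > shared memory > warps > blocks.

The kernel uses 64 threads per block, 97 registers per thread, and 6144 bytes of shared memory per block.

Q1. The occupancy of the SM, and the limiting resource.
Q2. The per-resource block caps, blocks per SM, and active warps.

Answer: occupancy 1/2, limited by registers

registers: 4 blocks
shared memory: 5 blocks
warps: 8 blocks
blocks: 8 blocks

Answer: 4 blocks, 32 active warps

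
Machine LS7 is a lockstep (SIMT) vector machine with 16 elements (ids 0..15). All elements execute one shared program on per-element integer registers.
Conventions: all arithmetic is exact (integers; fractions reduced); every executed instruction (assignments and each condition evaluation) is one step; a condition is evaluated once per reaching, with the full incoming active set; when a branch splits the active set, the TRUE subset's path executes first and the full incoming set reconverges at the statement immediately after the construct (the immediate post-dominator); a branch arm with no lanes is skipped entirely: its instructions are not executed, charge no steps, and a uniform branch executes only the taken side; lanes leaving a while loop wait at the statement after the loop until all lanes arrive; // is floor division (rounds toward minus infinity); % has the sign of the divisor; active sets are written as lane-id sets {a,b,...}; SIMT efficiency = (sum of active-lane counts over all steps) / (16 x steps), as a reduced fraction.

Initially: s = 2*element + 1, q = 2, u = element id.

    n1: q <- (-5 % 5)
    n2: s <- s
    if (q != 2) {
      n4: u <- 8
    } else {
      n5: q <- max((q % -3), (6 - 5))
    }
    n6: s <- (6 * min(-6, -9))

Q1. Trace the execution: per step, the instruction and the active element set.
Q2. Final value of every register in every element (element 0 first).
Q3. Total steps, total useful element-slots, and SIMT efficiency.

step 0: q <- (-5 % 5)                {0,1,2,3,4,5,6,7,8,9,10,11,12,13,14,15}
step 1: s <- s                       {0,1,2,3,4,5,6,7,8,9,10,11,12,13,14,15}
step 2: eval (q != 2)                {0,1,2,3,4,5,6,7,8,9,10,11,12,13,14,15}
step 3: u <- 8                       {0,1,2,3,4,5,6,7,8,9,10,11,12,13,14,15}
step 4: s <- (6 * min(-6, -9))       {0,1,2,3,4,5,6,7,8,9,10,11,12,13,14,15}

Answer: 5 steps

s: -54,-54,-54,-54,-54,-54,-54,-54,-54,-54,-54,-54,-54,-54,-54,-54
q: 0,0,0,0,0,0,0,0,0,0,0,0,0,0,0,0
u: 8,8,8,8,8,8,8,8,8,8,8,8,8,8,8,8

steps = 5; useful = 80; efficiency = 80/80 = 1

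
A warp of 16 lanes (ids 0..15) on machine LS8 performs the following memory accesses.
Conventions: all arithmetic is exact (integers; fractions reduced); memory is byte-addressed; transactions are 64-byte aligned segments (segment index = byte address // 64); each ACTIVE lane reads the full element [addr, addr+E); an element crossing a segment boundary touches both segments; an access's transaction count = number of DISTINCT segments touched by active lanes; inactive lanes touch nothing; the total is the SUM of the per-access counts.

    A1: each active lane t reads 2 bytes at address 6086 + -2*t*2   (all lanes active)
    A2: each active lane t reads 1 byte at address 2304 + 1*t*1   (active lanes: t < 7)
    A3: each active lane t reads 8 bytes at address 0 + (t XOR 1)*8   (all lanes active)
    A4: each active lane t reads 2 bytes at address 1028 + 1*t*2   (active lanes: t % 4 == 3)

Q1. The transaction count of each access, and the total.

A1: 2 transactions
A2: 1 transaction
A3: 2 transactions
A4: 1 transaction

Answer: 2,1,2,1; total 6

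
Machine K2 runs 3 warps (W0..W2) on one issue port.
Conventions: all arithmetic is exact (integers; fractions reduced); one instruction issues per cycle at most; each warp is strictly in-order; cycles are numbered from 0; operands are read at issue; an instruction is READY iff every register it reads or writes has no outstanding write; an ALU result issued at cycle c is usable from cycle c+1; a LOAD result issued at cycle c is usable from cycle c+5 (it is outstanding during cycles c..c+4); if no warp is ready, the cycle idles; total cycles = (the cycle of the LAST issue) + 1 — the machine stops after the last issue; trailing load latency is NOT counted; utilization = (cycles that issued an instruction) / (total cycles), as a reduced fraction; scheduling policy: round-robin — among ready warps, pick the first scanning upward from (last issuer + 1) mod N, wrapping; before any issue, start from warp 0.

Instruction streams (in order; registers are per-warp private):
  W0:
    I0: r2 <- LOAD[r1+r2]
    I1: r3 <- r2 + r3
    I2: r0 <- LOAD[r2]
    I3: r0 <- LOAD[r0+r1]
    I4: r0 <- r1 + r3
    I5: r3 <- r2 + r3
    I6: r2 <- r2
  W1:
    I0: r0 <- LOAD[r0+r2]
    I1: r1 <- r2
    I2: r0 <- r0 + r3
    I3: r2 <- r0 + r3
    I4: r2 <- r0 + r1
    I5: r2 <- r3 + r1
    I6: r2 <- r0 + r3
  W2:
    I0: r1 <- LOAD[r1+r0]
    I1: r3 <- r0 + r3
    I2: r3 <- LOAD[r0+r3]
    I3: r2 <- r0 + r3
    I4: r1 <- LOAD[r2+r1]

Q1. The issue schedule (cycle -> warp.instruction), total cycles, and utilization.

cycle 0: W0.I0
cycle 1: W1.I0
cycle 2: W2.I0
cycle 3: W1.I1
cycle 4: W2.I1
cycle 5: W0.I1
cycle 6: W1.I2
cycle 7: W2.I2
cycle 8: W0.I2
cycle 9: W1.I3
cycle 10: W1.I4
cycle 11: W1.I5
cycle 12: W2.I3
cycle 13: W0.I3
cycle 14: W1.I6
cycle 15: W2.I4
cycle 16: idle
cycle 17: idle
cycle 18: W0.I4
cycle 19: W0.I5
cycle 20: W0.I6

Answer: 21 cycles, utilization 19/21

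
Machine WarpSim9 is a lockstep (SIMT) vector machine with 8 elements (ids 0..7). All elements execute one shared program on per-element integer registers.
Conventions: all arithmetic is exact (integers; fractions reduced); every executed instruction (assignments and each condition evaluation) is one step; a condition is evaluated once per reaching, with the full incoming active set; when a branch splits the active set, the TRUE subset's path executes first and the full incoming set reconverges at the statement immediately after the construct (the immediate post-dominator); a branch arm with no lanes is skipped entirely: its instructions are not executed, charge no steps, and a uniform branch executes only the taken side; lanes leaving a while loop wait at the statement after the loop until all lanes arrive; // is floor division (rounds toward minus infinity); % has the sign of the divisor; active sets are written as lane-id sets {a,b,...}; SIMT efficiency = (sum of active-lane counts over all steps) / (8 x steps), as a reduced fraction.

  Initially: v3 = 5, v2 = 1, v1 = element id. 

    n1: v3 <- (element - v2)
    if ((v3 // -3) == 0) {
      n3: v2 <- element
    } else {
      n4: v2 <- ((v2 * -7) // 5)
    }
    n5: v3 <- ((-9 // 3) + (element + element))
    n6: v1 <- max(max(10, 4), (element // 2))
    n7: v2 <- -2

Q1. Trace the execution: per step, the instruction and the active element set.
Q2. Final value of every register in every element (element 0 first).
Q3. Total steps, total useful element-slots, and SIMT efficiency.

step 0: v3 <- (element - v2)         {0,1,2,3,4,5,6,7}
step 1: eval ((v3 // -3) == 0)       {0,1,2,3,4,5,6,7}
step 2: v2 <- element                {0,1}
step 3: v2 <- ((v2 * -7) // 5)       {2,3,4,5,6,7}
step 4: v3 <- ((-9 // 3) + (element + element)) {0,1,2,3,4,5,6,7}
step 5: v1 <- max(max(10, 4), (element // 2)) {0,1,2,3,4,5,6,7}
step 6: v2 <- -2                     {0,1,2,3,4,5,6,7}

Answer: 7 steps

v3: -3,-1,1,3,5,7,9,11
v2: -2,-2,-2,-2,-2,-2,-2,-2
v1: 10,10,10,10,10,10,10,10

steps = 7; useful = 48; efficiency = 48/56 = 6/7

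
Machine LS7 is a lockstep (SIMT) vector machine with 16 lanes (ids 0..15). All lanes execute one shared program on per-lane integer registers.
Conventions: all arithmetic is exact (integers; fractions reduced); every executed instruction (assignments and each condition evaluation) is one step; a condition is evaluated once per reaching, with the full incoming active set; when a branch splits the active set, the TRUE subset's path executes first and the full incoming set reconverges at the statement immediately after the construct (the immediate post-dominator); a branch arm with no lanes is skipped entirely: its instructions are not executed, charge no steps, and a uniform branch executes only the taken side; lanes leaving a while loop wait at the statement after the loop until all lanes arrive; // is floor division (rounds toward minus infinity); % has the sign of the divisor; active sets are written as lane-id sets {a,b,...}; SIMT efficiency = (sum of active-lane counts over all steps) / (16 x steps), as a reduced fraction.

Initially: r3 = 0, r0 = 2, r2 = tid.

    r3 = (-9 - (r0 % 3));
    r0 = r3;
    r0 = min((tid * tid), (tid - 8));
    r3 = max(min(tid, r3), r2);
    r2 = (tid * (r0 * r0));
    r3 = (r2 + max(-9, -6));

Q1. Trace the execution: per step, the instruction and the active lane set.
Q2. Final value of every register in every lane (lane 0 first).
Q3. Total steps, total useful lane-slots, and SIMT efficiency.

step 0: r3 <- (-9 - (r0 % 3))        {0,1,2,3,4,5,6,7,8,9,10,11,12,13,14,15}
step 1: r0 <- r3                     {0,1,2,3,4,5,6,7,8,9,10,11,12,13,14,15}
step 2: r0 <- min((tid * tid), (tid - 8)) {0,1,2,3,4,5,6,7,8,9,10,11,12,13,14,15}
step 3: r3 <- max(min(tid, r3), r2)  {0,1,2,3,4,5,6,7,8,9,10,11,12,13,14,15}
step 4: r2 <- (tid * (r0 * r0))      {0,1,2,3,4,5,6,7,8,9,10,11,12,13,14,15}
step 5: r3 <- (r2 + max(-9, -6))     {0,1,2,3,4,5,6,7,8,9,10,11,12,13,14,15}

Answer: 6 steps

r3: -6,43,66,69,58,39,18,1,-6,3,34,93,186,319,498,729
r0: -8,-7,-6,-5,-4,-3,-2,-1,0,1,2,3,4,5,6,7
r2: 0,49,72,75,64,45,24,7,0,9,40,99,192,325,504,735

steps = 6; useful = 96; efficiency = 96/96 = 1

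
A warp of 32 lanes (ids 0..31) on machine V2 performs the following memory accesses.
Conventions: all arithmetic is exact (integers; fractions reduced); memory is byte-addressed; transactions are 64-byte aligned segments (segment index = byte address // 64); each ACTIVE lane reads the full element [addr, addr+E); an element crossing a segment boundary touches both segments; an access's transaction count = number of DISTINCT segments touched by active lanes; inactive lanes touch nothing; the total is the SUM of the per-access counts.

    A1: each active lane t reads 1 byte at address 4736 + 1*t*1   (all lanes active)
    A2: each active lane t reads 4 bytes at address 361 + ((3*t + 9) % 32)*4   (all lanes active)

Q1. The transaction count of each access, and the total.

A1: 1 transaction
A2: 3 transactions

Answer: 1,3; total 4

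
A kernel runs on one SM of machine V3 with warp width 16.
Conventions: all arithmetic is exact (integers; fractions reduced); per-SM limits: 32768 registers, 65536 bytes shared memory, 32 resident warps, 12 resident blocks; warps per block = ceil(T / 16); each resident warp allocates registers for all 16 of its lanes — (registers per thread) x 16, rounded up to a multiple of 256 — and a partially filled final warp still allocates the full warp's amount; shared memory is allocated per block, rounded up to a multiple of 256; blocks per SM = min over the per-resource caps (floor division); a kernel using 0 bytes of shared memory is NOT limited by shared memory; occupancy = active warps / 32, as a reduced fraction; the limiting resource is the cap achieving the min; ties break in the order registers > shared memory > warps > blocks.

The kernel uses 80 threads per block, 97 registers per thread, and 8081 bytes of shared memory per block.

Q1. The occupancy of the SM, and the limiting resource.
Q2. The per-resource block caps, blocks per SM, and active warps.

Answer: occupancy 15/32, limited by registers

registers: 3 blocks
shared memory: 8 blocks
warps: 6 blocks
blocks: 12 blocks

Answer: 3 blocks, 15 active warps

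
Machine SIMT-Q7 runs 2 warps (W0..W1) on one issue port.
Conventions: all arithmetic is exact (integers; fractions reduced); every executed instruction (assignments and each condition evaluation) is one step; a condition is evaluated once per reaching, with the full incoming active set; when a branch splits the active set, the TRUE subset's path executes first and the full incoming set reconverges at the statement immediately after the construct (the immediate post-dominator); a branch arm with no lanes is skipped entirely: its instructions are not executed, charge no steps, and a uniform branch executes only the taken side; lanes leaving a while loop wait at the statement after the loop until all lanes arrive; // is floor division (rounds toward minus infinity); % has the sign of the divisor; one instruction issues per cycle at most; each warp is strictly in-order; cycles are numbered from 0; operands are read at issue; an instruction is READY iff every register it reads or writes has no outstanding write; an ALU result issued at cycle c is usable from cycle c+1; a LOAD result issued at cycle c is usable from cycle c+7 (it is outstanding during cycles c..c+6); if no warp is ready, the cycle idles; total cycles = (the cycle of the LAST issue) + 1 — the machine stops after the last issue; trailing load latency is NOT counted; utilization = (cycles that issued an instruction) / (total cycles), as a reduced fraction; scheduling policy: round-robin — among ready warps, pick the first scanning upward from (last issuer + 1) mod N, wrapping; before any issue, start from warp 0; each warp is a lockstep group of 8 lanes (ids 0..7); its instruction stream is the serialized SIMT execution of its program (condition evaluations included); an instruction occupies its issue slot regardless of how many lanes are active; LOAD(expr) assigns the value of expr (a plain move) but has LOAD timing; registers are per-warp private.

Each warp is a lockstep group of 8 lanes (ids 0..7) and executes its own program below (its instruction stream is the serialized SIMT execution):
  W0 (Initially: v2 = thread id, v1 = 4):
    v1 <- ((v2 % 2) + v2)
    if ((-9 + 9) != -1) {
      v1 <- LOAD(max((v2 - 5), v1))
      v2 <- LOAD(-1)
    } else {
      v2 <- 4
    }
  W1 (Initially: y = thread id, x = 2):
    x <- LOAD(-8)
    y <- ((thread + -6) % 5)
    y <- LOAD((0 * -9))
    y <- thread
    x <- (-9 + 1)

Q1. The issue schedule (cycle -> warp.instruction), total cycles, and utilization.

cycle 0: W0.I0
cycle 1: W1.I0
cycle 2: W0.I1
cycle 3: W1.I1
cycle 4: W0.I2
cycle 5: W1.I2
cycle 6: W0.I3
cycle 7: idle
cycle 8: idle
cycle 9: idle
cycle 10: idle
cycle 11: idle
cycle 12: W1.I3
cycle 13: W1.I4

Answer: 14 cycles, utilization 9/14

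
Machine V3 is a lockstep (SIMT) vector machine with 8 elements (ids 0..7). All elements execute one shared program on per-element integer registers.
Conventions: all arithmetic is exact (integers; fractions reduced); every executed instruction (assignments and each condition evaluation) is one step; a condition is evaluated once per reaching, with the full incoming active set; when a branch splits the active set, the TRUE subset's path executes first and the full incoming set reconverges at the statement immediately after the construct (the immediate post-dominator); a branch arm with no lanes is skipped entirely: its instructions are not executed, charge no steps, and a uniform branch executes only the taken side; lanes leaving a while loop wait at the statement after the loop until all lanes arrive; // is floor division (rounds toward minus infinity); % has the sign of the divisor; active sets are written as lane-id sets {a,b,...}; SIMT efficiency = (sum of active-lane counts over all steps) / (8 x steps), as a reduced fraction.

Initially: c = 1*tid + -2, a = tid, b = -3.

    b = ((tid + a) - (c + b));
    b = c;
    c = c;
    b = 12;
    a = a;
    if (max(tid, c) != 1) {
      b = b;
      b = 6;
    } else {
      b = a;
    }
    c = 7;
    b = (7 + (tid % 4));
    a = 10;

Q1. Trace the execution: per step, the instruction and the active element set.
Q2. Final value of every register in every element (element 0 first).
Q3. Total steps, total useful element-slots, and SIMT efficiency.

step 0: b <- ((tid + a) - (c + b))   {0,1,2,3,4,5,6,7}
step 1: b <- c                       {0,1,2,3,4,5,6,7}
step 2: c <- c                       {0,1,2,3,4,5,6,7}
step 3: b <- 12                      {0,1,2,3,4,5,6,7}
step 4: a <- a                       {0,1,2,3,4,5,6,7}
step 5: eval (max(tid, c) != 1)      {0,1,2,3,4,5,6,7}
step 6: b <- b                       {0,2,3,4,5,6,7}
step 7: b <- 6                       {0,2,3,4,5,6,7}
step 8: b <- a                       {1}
step 9: c <- 7                       {0,1,2,3,4,5,6,7}
step 10: b <- (7 + (tid % 4))         {0,1,2,3,4,5,6,7}
step 11: a <- 10                      {0,1,2,3,4,5,6,7}

Answer: 12 steps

c: 7,7,7,7,7,7,7,7
a: 10,10,10,10,10,10,10,10
b: 7,8,9,10,7,8,9,10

steps = 12; useful = 87; efficiency = 87/96 = 29/32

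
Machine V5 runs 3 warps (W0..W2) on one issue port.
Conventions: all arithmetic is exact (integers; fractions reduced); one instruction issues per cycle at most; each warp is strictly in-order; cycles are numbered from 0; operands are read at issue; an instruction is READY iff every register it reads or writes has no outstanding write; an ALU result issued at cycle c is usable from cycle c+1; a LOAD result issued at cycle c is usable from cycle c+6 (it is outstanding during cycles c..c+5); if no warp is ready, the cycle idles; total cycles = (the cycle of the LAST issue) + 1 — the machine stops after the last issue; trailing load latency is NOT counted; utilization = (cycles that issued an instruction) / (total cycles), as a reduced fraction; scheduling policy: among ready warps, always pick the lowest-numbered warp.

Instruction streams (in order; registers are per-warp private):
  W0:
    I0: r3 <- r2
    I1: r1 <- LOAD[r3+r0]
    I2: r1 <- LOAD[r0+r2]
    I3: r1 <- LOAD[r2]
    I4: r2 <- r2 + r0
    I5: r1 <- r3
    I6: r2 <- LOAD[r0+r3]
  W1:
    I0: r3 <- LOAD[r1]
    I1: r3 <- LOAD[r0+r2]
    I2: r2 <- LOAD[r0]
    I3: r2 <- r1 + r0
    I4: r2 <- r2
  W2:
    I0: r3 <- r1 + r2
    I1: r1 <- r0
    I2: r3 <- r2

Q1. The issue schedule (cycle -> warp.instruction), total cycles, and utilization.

cycle 0: W0.I0
cycle 1: W0.I1
cycle 2: W1.I0
cycle 3: W2.I0
cycle 4: W2.I1
cycle 5: W2.I2
cycle 6: idle
cycle 7: W0.I2
cycle 8: W1.I1
cycle 9: W1.I2
cycle 10: idle
cycle 11: idle
cycle 12: idle
cycle 13: W0.I3
cycle 14: W0.I4
cycle 15: W1.I3
cycle 16: W1.I4
cycle 17: idle
cycle 18: idle
cycle 19: W0.I5
cycle 20: W0.I6

Answer: 21 cycles, utilization 5/7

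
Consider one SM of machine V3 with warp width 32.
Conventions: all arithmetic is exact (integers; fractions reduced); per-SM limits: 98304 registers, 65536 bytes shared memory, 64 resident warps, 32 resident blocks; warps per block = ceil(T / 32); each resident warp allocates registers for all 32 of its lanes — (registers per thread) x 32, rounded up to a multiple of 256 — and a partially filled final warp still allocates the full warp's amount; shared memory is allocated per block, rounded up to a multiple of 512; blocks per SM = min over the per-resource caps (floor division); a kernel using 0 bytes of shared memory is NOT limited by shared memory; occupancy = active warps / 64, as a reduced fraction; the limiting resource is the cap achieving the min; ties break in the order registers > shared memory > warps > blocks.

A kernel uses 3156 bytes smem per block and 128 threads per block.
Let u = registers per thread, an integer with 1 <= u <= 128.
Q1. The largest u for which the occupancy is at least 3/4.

Answer: u = 64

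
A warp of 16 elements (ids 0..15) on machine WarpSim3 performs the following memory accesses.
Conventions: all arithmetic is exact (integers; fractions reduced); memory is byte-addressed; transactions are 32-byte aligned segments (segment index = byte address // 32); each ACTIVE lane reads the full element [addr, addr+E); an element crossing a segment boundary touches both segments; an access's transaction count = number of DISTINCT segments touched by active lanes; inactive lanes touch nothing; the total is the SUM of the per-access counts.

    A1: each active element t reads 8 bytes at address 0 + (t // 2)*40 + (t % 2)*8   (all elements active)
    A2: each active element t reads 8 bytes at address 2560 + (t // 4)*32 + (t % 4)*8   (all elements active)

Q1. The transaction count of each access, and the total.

A1: 10 transactions
A2: 4 transactions

Answer: 10,4; total 14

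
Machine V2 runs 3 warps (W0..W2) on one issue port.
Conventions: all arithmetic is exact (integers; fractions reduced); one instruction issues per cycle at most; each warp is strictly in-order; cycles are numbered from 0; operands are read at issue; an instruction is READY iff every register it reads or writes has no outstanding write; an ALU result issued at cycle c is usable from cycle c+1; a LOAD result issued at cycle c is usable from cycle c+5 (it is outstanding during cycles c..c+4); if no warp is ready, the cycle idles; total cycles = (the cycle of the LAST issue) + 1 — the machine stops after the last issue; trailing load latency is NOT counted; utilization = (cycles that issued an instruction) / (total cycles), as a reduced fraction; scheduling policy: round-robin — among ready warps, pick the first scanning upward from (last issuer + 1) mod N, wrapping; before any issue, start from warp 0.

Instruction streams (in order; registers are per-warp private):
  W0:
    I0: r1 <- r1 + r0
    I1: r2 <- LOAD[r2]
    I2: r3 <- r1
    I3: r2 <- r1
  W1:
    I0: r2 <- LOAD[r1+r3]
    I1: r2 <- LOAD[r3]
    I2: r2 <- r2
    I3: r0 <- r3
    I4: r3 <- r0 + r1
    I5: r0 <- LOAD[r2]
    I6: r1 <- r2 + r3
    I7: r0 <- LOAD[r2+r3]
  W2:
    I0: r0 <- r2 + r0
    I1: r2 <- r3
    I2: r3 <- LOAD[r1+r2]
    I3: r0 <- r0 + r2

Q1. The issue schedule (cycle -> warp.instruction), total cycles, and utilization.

cycle 0: W0.I0
cycle 1: W1.I0
cycle 2: W2.I0
cycle 3: W0.I1
cycle 4: W2.I1
cycle 5: W0.I2
cycle 6: W1.I1
cycle 7: W2.I2
cycle 8: W0.I3
cycle 9: W2.I3
cycle 10: idle
cycle 11: W1.I2
cycle 12: W1.I3
cycle 13: W1.I4
cycle 14: W1.I5
cycle 15: W1.I6
cycle 16: idle
cycle 17: idle
cycle 18: idle
cycle 19: W1.I7

Answer: 20 cycles, utilization 4/5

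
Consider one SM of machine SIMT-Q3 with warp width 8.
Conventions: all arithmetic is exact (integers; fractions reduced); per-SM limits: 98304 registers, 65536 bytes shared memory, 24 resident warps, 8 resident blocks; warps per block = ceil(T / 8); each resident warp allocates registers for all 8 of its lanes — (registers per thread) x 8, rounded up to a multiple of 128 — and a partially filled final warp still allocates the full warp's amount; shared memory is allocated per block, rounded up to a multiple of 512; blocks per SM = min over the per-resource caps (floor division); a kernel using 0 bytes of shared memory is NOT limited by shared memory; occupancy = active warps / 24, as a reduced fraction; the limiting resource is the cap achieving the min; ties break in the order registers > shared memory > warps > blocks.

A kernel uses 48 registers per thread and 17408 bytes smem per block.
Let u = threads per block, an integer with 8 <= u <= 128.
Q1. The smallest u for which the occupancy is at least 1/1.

Answer: u = 57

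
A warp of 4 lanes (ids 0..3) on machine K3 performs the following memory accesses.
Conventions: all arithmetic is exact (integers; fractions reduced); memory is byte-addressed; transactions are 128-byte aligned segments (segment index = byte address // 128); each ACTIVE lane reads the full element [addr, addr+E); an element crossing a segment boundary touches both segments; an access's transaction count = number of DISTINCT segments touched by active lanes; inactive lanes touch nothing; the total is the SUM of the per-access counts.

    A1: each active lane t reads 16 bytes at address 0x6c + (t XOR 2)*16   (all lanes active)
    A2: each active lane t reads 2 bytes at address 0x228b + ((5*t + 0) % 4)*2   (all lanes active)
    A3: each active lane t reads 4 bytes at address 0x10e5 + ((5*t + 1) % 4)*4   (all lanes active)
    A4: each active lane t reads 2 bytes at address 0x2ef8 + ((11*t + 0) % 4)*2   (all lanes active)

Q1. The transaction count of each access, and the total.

A1: 2 transactions
A2: 1 transaction
A3: 1 transaction
A4: 1 transaction

Answer: 2,1,1,1; total 5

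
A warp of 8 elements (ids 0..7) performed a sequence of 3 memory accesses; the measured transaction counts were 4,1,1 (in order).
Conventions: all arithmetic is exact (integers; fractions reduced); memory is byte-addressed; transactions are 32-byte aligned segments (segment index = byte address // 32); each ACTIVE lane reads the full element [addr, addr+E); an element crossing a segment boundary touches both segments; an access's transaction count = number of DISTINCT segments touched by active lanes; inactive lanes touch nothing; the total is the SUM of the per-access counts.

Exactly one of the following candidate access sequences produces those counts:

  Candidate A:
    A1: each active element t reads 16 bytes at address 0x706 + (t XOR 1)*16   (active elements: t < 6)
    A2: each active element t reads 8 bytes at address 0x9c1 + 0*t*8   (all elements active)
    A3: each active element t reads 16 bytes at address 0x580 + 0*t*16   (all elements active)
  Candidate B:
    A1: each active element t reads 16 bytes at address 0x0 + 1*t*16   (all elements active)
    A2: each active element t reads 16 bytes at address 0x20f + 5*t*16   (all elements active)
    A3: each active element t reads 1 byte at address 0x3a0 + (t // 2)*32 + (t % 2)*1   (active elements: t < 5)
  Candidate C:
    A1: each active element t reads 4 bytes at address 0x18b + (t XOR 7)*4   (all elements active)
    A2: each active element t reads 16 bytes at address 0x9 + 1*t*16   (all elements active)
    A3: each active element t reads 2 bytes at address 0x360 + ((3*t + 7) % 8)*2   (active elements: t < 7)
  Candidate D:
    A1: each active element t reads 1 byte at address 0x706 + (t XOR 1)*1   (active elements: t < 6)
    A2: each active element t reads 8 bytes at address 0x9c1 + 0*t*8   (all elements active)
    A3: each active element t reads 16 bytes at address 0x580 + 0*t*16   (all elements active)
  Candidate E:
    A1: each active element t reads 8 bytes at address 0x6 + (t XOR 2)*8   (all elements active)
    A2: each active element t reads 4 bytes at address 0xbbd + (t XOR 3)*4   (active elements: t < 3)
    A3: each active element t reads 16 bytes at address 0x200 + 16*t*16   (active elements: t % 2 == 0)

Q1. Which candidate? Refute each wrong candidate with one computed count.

B: A2 gives 12 transactions, not 1
C: A1 gives 2 transactions, not 4
D: A1 gives 1 transaction, not 4
E: A1 gives 3 transactions, not 4
A: all counts match (4,1,1)

Answer: A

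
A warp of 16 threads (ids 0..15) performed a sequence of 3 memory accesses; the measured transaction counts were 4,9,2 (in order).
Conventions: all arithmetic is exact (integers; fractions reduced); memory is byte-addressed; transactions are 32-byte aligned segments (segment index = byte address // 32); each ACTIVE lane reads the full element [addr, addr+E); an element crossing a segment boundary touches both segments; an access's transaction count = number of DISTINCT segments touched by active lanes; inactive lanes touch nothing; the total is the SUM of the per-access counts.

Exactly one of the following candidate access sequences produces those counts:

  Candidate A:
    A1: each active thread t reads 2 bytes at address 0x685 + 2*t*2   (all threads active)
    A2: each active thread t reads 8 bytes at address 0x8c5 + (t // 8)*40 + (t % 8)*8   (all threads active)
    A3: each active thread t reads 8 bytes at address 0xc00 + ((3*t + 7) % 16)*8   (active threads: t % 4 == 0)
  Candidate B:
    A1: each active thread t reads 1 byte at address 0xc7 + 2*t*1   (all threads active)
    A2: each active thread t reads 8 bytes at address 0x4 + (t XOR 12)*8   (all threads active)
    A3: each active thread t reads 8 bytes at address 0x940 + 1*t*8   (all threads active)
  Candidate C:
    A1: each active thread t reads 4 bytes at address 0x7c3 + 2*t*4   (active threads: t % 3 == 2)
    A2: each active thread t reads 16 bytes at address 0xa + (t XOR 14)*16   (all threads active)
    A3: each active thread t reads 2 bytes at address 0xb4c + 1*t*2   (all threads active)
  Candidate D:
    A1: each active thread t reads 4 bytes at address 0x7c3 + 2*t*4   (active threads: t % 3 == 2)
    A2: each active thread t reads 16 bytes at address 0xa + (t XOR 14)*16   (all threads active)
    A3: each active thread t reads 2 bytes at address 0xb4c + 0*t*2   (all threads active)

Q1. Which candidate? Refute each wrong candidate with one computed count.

A: A1 gives 3 transactions, not 4
B: A1 gives 2 transactions, not 4
D: A3 gives 1 transaction, not 2
C: all counts match (4,9,2)

Answer: C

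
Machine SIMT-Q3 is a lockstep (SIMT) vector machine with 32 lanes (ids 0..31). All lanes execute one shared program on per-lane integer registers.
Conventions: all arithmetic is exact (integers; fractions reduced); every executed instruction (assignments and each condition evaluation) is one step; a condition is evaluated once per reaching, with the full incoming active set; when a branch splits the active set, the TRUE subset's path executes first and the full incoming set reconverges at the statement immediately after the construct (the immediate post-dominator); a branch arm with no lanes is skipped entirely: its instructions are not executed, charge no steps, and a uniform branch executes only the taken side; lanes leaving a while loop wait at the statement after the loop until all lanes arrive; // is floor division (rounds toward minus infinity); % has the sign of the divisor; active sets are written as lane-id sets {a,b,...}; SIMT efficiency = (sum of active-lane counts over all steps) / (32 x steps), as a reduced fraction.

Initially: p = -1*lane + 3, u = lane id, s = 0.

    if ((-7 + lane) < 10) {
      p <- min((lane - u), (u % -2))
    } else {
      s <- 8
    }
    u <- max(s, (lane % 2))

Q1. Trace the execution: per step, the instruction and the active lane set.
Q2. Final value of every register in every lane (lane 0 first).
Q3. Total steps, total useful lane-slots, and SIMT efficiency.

step 0: eval ((-7 + lane) < 10)      {0,1,2,3,4,5,6,7,8,9,10,11,12,13,14,15,16,17,18,19,20,21,22,23,24,25,26,27,28,29,30,31}
step 1: p <- min((lane - u), (u % -2)) {0,1,2,3,4,5,6,7,8,9,10,11,12,13,14,15,16}
step 2: s <- 8                       {17,18,19,20,21,22,23,24,25,26,27,28,29,30,31}
step 3: u <- max(s, (lane % 2))      {0,1,2,3,4,5,6,7,8,9,10,11,12,13,14,15,16,17,18,19,20,21,22,23,24,25,26,27,28,29,30,31}

Answer: 4 steps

p: 0,-1,0,-1,0,-1,0,-1,0,-1,0,-1,0,-1,0,-1,0,-14,-15,-16,-17,-18,-19,-20,-21,-22,-23,-24,-25,-26,-27,-28
u: 0,1,0,1,0,1,0,1,0,1,0,1,0,1,0,1,0,8,8,8,8,8,8,8,8,8,8,8,8,8,8,8
s: 0,0,0,0,0,0,0,0,0,0,0,0,0,0,0,0,0,8,8,8,8,8,8,8,8,8,8,8,8,8,8,8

steps = 4; useful = 96; efficiency = 96/128 = 3/4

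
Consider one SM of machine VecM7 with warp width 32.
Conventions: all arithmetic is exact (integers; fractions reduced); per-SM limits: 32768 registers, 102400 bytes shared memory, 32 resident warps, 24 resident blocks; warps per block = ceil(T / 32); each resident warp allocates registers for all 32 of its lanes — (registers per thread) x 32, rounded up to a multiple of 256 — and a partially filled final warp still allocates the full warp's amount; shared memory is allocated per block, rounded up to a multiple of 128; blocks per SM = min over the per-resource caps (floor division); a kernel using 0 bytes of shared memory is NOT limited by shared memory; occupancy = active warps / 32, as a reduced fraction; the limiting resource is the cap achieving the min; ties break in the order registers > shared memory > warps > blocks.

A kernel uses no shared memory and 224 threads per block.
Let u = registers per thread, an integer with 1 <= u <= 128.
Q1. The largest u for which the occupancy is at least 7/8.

Answer: u = 32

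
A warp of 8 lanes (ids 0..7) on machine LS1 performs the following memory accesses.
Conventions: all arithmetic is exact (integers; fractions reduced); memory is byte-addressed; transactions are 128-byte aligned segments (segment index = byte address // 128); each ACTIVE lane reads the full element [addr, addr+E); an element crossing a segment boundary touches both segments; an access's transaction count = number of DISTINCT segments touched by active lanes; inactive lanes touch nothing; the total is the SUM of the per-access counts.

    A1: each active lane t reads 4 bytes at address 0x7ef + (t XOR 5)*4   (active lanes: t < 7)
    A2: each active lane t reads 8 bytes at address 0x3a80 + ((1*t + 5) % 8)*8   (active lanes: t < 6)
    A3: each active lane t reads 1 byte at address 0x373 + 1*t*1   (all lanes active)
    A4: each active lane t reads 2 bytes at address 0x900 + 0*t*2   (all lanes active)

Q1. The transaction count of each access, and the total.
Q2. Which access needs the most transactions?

A1: 2 transactions
A2: 1 transaction
A3: 1 transaction
A4: 1 transaction

Answer: 2,1,1,1; total 5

Answer: A1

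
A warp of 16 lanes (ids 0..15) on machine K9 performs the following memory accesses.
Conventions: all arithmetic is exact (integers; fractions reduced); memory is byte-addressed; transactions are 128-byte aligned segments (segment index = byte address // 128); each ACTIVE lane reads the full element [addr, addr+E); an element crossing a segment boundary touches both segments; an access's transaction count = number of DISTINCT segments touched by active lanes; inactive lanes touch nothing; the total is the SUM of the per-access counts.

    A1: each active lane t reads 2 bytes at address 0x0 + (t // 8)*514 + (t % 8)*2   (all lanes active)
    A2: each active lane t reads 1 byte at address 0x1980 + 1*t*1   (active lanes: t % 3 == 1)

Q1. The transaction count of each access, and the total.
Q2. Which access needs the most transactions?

A1: 2 transactions
A2: 1 transaction

Answer: 2,1; total 3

Answer: A1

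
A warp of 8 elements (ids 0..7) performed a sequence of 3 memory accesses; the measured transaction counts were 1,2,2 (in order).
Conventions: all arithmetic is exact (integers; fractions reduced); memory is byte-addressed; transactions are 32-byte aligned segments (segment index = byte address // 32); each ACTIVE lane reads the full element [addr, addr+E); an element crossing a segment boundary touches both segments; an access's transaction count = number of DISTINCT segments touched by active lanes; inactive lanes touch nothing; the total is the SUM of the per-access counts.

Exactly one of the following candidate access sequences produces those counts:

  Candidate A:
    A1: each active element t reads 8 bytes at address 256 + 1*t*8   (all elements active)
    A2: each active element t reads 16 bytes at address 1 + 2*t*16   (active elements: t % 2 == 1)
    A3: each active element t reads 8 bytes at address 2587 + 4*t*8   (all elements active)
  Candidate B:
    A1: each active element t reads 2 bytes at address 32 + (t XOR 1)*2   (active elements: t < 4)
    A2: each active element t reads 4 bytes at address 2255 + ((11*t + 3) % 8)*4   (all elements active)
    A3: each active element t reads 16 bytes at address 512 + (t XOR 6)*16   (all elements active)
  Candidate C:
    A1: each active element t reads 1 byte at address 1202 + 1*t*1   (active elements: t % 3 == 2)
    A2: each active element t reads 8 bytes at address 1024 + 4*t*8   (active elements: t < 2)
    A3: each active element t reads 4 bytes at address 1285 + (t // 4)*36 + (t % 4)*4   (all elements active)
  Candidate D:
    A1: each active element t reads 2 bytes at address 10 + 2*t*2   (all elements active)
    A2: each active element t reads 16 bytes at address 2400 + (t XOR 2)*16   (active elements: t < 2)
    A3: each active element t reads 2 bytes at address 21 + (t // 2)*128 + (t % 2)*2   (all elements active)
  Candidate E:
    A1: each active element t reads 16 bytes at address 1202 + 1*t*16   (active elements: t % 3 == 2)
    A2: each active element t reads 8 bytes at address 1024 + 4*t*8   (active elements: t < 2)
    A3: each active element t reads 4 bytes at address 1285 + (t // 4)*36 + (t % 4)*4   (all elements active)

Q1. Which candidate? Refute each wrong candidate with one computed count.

A: A1 gives 2 transactions, not 1
B: A3 gives 4 transactions, not 2
D: A1 gives 2 transactions, not 1
E: A1 gives 3 transactions, not 1
C: all counts match (1,2,2)

Answer: C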